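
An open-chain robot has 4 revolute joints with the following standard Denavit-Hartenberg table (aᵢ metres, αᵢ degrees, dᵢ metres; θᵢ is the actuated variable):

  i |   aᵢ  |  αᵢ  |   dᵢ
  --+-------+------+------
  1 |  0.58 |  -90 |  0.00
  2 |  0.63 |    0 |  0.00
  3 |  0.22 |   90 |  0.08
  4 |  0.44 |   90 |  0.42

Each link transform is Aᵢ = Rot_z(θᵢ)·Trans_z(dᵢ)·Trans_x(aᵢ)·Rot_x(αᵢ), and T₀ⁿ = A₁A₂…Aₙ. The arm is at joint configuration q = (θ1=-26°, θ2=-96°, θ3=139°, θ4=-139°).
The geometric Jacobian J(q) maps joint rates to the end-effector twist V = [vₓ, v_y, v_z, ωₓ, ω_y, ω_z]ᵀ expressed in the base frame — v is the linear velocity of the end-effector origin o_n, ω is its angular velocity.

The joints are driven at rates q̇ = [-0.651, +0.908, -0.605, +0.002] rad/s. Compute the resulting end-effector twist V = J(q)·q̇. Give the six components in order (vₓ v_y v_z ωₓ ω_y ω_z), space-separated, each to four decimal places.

0.2887 -0.6621 -0.0026 0.1341 0.2717 -0.6495

o_n = [0.5544, -0.5026, 1.0102]
J₁: ẑ×o_n = [0.5026, 0.5544, -0.0000], ω = ẑ
J2: z=[0.4384, 0.8988, 0.0000] o=[0.5213, -0.2543, 0.0000] → [0.9079, -0.4428, -0.1386, 0.4384, 0.8988, 0.0000]
J3: z=[0.4384, 0.8988, 0.0000] o=[0.4621, -0.2254, 0.6265] → [0.3448, -0.1682, -0.2045, 0.4384, 0.8988, 0.0000]
J4: z=[0.6130, -0.2990, 0.7314] o=[0.6418, -0.2240, 0.4765] → [0.0442, -0.3910, -0.1969, 0.6130, -0.2990, 0.7314]
V = J·q̇ = [0.2887, -0.6621, -0.0026, 0.1341, 0.2717, -0.6495]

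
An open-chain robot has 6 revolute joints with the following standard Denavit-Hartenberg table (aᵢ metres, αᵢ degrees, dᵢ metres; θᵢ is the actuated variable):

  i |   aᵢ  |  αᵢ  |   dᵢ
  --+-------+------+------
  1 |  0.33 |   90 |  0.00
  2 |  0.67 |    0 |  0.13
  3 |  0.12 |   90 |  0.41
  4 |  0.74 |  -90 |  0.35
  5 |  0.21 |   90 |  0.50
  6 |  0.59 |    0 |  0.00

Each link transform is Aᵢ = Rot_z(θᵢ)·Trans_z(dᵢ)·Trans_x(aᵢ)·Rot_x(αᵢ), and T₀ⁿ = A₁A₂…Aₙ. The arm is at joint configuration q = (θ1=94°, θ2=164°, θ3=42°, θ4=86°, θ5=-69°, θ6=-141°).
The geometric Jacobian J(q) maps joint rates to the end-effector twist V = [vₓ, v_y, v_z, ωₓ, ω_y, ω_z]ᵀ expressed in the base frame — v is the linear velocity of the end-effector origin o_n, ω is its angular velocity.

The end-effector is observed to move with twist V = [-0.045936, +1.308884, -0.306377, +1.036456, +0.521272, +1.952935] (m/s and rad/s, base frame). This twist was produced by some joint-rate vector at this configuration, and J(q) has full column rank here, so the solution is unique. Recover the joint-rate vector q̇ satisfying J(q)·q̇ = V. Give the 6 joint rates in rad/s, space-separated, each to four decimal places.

o_n = [1.2232, -0.3145, 0.2745]
J₁: ẑ×o_n = [0.3145, 1.2232, -0.0000], ω = ẑ
J2: z=[0.9976, 0.0698, 0.0000] o=[-0.0230, 0.3292, 0.0000] → [0.0191, -0.2738, -0.7290, 0.9976, 0.0698, 0.0000]
J3: z=[0.9976, 0.0698, 0.0000] o=[0.1516, -0.3042, 0.1847] → [0.0063, -0.0896, -0.0850, 0.9976, 0.0698, 0.0000]
J4: z=[0.0306, -0.4373, 0.8988] o=[0.5681, -0.3832, 0.1321] → [-0.1241, 0.5845, 0.2886, 0.0306, -0.4373, 0.8988]
J5: z=[0.0070, 0.8993, 0.4373] o=[1.3185, -0.5310, 0.4240] → [-0.2292, -0.0406, 0.0871, 0.0070, 0.8993, 0.4373]
J6: z=[-0.9222, -0.1633, 0.3506] o=[1.4032, -0.1666, 0.8166] → [0.1404, -0.5630, 0.1070, -0.9222, -0.1633, 0.3506]
q̇ = J⁺·V = [0.8390, 0.8380, 0.0680, 0.8440, 0.9000, -0.1090]

0.8390 0.8380 0.0680 0.8440 0.9000 -0.1090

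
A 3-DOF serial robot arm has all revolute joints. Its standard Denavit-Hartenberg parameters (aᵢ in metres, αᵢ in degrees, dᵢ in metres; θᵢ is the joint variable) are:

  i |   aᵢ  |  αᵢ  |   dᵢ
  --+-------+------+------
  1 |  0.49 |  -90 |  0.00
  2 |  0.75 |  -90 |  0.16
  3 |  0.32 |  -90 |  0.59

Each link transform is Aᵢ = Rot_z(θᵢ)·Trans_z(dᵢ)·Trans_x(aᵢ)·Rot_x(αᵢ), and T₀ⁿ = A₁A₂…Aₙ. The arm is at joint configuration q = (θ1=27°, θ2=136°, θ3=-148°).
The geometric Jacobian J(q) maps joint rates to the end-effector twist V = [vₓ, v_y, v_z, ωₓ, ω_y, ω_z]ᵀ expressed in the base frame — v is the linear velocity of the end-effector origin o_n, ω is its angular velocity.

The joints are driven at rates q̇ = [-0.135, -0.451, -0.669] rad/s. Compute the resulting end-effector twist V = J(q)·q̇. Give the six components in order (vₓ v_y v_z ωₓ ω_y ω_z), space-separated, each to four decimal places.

o_n = [-0.3850, 0.1737, 0.0919]
J₁: ẑ×o_n = [-0.1737, -0.3850, 0.0000], ω = ẑ
J2: z=[-0.4540, 0.8910, 0.0000] o=[0.4366, 0.2225, 0.0000] → [0.0819, 0.0417, 0.7541, -0.4540, 0.8910, 0.0000]
J3: z=[-0.6189, -0.3154, 0.7193] o=[-0.1167, 0.1201, -0.5210] → [-0.2319, 0.1864, -0.1178, -0.6189, -0.3154, 0.7193]
V = J·q̇ = [0.1416, -0.0916, -0.2613, 0.6188, -0.1909, -0.6162]

0.1416 -0.0916 -0.2613 0.6188 -0.1909 -0.6162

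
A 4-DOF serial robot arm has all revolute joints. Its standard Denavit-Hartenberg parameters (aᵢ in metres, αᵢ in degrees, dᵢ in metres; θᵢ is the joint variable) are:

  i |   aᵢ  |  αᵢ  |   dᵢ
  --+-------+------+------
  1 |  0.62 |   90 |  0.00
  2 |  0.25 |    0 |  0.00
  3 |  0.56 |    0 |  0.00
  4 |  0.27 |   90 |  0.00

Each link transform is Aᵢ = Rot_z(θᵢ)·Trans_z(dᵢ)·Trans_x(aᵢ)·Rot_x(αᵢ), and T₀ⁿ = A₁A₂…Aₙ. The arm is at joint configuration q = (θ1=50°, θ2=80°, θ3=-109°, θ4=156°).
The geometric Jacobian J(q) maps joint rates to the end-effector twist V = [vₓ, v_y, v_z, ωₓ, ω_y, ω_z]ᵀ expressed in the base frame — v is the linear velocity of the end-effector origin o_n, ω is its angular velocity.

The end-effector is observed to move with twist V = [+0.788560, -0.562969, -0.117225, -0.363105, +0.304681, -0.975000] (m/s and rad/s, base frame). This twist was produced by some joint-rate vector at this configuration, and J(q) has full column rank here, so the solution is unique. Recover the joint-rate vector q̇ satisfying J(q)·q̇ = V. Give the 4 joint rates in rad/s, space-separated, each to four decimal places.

o_n = [0.6368, 0.7589, 0.1903]
J₁: ẑ×o_n = [-0.7589, 0.6368, 0.0000], ω = ẑ
J2: z=[0.7660, -0.6428, 0.0000] o=[0.3985, 0.4749, 0.0000] → [-0.1223, -0.1458, 0.3707, 0.7660, -0.6428, 0.0000]
J3: z=[0.7660, -0.6428, 0.0000] o=[0.4264, 0.5082, 0.2462] → [0.0359, 0.0428, 0.3273, 0.7660, -0.6428, 0.0000]
J4: z=[0.7660, -0.6428, 0.0000] o=[0.7413, 0.8834, -0.0253] → [-0.1386, -0.1652, -0.1625, 0.7660, -0.6428, 0.0000]
q̇ = J⁺·V = [-0.9750, -0.3000, -0.0700, -0.1040]

-0.9750 -0.3000 -0.0700 -0.1040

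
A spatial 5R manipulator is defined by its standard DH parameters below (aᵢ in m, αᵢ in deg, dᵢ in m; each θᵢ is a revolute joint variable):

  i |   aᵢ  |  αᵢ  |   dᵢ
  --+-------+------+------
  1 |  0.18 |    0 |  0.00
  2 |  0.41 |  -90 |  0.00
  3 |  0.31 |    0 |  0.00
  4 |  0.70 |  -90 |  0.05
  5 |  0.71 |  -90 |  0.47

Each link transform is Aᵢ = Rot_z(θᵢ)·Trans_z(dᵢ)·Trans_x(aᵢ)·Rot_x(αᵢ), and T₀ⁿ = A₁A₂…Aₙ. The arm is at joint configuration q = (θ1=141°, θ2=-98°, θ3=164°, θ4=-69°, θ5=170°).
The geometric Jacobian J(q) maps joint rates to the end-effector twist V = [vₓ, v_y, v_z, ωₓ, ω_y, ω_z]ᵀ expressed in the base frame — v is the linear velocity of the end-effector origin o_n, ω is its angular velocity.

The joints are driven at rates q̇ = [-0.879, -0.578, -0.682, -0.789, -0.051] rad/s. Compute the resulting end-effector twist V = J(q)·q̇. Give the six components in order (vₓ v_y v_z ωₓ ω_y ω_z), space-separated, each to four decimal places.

o_n = [-0.3505, -0.1833, -0.0453]
J₁: ẑ×o_n = [0.1833, -0.3505, 0.0000], ω = ẑ
J2: z=[0.0000, 0.0000, 1.0000] o=[-0.1399, 0.1133, 0.0000] → [0.2966, -0.2106, 0.0000, 0.0000, 0.0000, 1.0000]
J3: z=[-0.6820, 0.7314, 0.0000] o=[0.1600, 0.3929, 0.0000] → [-0.0331, -0.0309, 0.7663, -0.6820, 0.7314, 0.0000]
J4: z=[-0.6820, 0.7314, 0.0000] o=[-0.0580, 0.1897, -0.0854] → [0.0294, 0.0274, 0.4683, -0.6820, 0.7314, 0.0000]
J5: z=[-0.7286, -0.6794, 0.0872] o=[-0.1367, 0.1846, -0.7828] → [-0.4690, 0.5187, 0.1228, -0.7286, -0.6794, 0.0872]
V = J·q̇ = [-0.3092, 0.4028, -0.8983, 1.0404, -1.0412, -1.4614]

-0.3092 0.4028 -0.8983 1.0404 -1.0412 -1.4614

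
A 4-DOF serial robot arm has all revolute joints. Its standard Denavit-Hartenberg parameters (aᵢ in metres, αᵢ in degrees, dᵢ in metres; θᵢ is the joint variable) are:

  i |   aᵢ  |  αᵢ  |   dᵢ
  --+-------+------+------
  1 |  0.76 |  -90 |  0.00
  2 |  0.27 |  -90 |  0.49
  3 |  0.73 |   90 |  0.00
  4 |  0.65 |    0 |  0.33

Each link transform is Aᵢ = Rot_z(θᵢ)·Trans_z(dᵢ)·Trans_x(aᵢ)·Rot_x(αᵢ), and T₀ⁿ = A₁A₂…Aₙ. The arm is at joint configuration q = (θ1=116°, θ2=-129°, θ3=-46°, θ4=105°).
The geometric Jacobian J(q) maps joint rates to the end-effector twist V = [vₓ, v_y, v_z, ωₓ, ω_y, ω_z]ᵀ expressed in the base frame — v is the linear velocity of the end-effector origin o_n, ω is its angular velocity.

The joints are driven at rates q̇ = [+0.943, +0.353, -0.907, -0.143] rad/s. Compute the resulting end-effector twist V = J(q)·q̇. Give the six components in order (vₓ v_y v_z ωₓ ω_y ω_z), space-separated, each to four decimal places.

-0.8119 -0.9110 -0.4611 0.1094 -0.8029 0.4521

o_n = [-1.4401, 0.3900, 0.7237]
J₁: ẑ×o_n = [-0.3900, -1.4401, 0.0000], ω = ẑ
J2: z=[-0.8988, -0.4384, 0.0000] o=[-0.3332, 0.6831, 0.0000] → [-0.3173, 0.6505, -0.2218, -0.8988, -0.4384, 0.0000]
J3: z=[-0.3407, 0.6985, 0.6293] o=[-0.6991, 0.3156, 0.2098] → [0.3121, -0.2912, 0.4922, -0.3407, 0.6985, 0.6293]
J4: z=[-0.8228, 0.1024, -0.5590] o=[-1.0312, -0.2015, 0.6039] → [0.3429, 0.3272, -0.4448, -0.8228, 0.1024, -0.5590]
V = J·q̇ = [-0.8119, -0.9110, -0.4611, 0.1094, -0.8029, 0.4521]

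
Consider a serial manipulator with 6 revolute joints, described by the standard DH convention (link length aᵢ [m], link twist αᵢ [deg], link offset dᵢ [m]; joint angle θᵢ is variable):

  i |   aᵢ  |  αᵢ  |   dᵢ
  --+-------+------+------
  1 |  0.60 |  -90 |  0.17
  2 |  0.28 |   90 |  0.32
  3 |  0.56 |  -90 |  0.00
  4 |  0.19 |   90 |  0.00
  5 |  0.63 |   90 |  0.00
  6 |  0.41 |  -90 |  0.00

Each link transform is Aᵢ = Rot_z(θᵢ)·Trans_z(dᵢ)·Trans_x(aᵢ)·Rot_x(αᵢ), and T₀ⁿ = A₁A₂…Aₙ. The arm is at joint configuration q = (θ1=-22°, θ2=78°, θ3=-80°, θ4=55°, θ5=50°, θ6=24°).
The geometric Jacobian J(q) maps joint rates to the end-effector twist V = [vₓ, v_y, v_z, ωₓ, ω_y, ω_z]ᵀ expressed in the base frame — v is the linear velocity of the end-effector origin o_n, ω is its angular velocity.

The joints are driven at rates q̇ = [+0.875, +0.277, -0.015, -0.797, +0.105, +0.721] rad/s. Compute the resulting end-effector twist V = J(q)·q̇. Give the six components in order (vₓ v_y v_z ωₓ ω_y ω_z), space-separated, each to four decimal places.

0.8079 -0.7174 0.1858 -0.7219 -0.0735 1.9361

o_n = [-0.0023, -0.7589, -1.1673]
J₁: ẑ×o_n = [0.7589, -0.0023, 0.0000], ω = ẑ
J2: z=[0.3746, 0.9272, 0.0000] o=[0.5563, -0.2248, 0.1700] → [-1.2400, 0.5010, 0.3178, 0.3746, 0.9272, 0.0000]
J3: z=[0.9069, -0.3664, 0.2079] o=[0.7302, 0.0501, -0.1039] → [0.5579, 0.8122, -1.0021, 0.9069, -0.3664, 0.2079]
J4: z=[0.2549, 0.0843, -0.9633] o=[0.5423, -0.4688, -0.1990] → [-0.3611, 0.7714, -0.0280, 0.2549, 0.0843, -0.9633]
J5: z=[0.2454, -0.9692, -0.0199] o=[0.3646, -0.5127, -0.2499] → [0.8843, 0.2325, -0.4160, 0.2454, -0.9692, -0.0199]
J6: z=[-0.8803, -0.2314, 0.4141] o=[0.1089, -0.5657, -0.8232] → [0.1596, -0.3490, 0.1443, -0.8803, -0.2314, 0.4141]
V = J·q̇ = [0.8079, -0.7174, 0.1858, -0.7219, -0.0735, 1.9361]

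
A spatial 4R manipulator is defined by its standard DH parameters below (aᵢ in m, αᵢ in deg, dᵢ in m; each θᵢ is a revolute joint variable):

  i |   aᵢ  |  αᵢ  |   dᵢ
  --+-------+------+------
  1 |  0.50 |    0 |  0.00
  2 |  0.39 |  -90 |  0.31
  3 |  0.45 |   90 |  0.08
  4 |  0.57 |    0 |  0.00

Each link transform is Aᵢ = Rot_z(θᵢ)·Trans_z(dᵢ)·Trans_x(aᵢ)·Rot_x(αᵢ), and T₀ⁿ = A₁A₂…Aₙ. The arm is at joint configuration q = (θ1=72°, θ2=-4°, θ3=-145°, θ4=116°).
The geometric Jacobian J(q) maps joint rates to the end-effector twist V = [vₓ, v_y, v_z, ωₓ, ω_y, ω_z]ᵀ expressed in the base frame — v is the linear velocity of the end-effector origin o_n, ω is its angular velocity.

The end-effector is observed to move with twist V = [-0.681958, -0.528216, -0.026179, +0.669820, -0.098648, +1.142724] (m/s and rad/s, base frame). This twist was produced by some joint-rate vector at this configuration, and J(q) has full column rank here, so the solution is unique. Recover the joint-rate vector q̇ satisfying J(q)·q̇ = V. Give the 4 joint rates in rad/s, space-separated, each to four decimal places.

0.3170 0.5980 -0.6580 -0.2780

o_n = [-0.3100, 0.9070, 0.4248]
J₁: ẑ×o_n = [-0.9070, -0.3100, 0.0000], ω = ẑ
J2: z=[0.0000, 0.0000, 1.0000] o=[0.1545, 0.4755, 0.0000] → [-0.4315, -0.4645, 0.0000, 0.0000, 0.0000, 1.0000]
J3: z=[-0.9272, 0.3746, 0.0000] o=[0.3006, 0.8371, 0.3100] → [0.0430, 0.1064, 0.1639, -0.9272, 0.3746, 0.0000]
J4: z=[-0.2149, -0.5318, -0.8192] o=[0.0883, 0.5253, 0.5681] → [0.3889, 0.2955, -0.2939, -0.2149, -0.5318, -0.8192]
q̇ = J⁺·V = [0.3170, 0.5980, -0.6580, -0.2780]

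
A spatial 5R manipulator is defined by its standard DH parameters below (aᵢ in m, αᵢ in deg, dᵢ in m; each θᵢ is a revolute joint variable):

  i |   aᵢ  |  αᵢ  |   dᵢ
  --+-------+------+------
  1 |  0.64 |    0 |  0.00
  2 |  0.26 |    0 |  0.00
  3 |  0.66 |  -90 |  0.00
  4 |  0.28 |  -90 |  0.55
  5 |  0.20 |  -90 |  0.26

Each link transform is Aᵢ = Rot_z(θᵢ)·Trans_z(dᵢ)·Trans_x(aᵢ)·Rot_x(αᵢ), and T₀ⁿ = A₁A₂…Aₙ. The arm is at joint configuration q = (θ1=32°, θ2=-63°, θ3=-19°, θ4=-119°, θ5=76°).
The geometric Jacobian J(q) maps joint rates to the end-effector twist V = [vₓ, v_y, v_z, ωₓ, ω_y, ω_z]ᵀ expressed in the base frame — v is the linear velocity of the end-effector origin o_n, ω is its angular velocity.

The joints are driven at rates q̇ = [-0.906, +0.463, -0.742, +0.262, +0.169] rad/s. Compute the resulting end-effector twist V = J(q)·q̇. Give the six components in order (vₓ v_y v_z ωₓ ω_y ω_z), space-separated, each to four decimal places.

o_n = [1.5064, -0.1238, 0.4133]
J₁: ẑ×o_n = [0.1238, 1.5064, -0.0000], ω = ẑ
J2: z=[0.0000, 0.0000, 1.0000] o=[0.5428, 0.3391, 0.0000] → [0.4629, 0.9636, -0.0000, 0.0000, 0.0000, 1.0000]
J3: z=[0.0000, 0.0000, 1.0000] o=[0.7656, 0.2052, 0.0000] → [0.3290, 0.7407, -0.0000, 0.0000, 0.0000, 1.0000]
J4: z=[0.7660, 0.6428, 0.0000] o=[1.1899, -0.3004, 0.0000] → [0.2656, -0.3166, -0.0682, 0.7660, 0.6428, 0.0000]
J5: z=[0.5622, -0.6700, 0.4848] o=[1.5239, 0.1572, 0.2449] → [0.0234, -0.1032, -0.1697, 0.5622, -0.6700, 0.4848]
V = J·q̇ = [-0.0684, -1.5686, -0.0466, 0.2957, 0.0552, -1.1031]

-0.0684 -1.5686 -0.0466 0.2957 0.0552 -1.1031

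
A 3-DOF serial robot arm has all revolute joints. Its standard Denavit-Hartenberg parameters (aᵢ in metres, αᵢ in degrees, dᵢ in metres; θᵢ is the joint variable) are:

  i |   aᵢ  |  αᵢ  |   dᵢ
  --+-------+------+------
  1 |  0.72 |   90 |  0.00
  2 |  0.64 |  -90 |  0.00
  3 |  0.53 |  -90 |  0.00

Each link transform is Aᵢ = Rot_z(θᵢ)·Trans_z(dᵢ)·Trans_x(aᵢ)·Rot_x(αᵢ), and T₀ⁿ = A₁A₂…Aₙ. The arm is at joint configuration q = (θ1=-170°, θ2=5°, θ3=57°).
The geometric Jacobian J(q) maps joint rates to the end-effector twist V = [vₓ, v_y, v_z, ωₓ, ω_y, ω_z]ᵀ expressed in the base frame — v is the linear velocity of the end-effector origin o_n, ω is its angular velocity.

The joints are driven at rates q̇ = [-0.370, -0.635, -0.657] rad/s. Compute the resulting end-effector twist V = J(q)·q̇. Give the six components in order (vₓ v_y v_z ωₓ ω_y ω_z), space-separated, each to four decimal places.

o_n = [-1.5429, -0.7234, 0.0809]
J₁: ẑ×o_n = [0.7234, -1.5429, 0.0000], ω = ẑ
J2: z=[-0.1736, 0.9848, 0.0000] o=[-0.7091, -0.1250, 0.0000] → [0.0797, 0.0141, 0.9251, -0.1736, 0.9848, 0.0000]
J3: z=[0.0858, 0.0151, 0.9962] o=[-1.3369, -0.2357, 0.0558] → [0.4862, -0.2074, -0.0387, 0.0858, 0.0151, 0.9962]
V = J·q̇ = [-0.6377, 0.6982, -0.5620, 0.0539, -0.6353, -1.0245]

-0.6377 0.6982 -0.5620 0.0539 -0.6353 -1.0245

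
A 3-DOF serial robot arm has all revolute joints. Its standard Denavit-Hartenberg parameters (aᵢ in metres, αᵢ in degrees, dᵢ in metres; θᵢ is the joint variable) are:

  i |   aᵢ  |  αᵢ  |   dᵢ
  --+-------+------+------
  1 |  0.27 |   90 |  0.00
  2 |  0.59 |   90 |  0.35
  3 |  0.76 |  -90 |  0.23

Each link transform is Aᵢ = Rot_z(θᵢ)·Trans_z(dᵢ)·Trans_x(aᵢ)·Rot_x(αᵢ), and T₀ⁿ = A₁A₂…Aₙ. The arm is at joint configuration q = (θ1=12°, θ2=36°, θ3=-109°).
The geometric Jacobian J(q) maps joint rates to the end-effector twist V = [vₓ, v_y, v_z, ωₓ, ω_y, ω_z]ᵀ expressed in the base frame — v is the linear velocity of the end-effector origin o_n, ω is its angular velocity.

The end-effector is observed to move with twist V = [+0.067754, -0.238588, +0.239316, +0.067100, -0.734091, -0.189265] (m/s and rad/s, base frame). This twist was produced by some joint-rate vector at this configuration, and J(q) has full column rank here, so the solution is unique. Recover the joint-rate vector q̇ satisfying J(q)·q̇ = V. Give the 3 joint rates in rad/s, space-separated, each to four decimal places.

-0.3090 0.7320 -0.1480

o_n = [0.5908, 0.5024, 0.0153]
J₁: ẑ×o_n = [-0.5024, 0.5908, 0.0000], ω = ẑ
J2: z=[0.2079, -0.9781, 0.0000] o=[0.2641, 0.0561, 0.0000] → [-0.0149, -0.0032, 0.4123, 0.2079, -0.9781, 0.0000]
J3: z=[0.5749, 0.1222, -0.8090] o=[0.8038, -0.1870, 0.3468] → [0.5172, 0.3629, 0.4224, 0.5749, 0.1222, -0.8090]
q̇ = J⁺·V = [-0.3090, 0.7320, -0.1480]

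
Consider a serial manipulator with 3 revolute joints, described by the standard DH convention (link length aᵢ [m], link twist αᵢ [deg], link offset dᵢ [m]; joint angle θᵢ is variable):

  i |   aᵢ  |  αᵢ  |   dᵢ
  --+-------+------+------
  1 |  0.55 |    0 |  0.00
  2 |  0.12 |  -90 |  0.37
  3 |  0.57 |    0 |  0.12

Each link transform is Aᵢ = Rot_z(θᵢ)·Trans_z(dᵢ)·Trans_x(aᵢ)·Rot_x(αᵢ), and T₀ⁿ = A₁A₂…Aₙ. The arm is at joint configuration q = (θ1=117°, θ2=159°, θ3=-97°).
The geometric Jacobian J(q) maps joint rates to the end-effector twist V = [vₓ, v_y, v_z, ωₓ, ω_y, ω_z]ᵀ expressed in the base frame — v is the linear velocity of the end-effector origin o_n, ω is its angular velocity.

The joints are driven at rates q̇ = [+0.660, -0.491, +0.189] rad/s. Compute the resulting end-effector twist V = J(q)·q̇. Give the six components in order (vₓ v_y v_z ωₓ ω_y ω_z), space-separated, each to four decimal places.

-0.3059 -0.2501 0.0131 0.1880 0.0198 0.1690

o_n = [-0.1251, 0.4523, 0.9358]
J₁: ẑ×o_n = [-0.4523, -0.1251, 0.0000], ω = ẑ
J2: z=[0.0000, 0.0000, 1.0000] o=[-0.2497, 0.4901, 0.0000] → [0.0377, 0.1246, -0.0000, 0.0000, 0.0000, 1.0000]
J3: z=[0.9945, 0.1045, 0.0000] o=[-0.2372, 0.3707, 0.3700] → [0.0591, -0.5627, 0.0695, 0.9945, 0.1045, 0.0000]
V = J·q̇ = [-0.3059, -0.2501, 0.0131, 0.1880, 0.0198, 0.1690]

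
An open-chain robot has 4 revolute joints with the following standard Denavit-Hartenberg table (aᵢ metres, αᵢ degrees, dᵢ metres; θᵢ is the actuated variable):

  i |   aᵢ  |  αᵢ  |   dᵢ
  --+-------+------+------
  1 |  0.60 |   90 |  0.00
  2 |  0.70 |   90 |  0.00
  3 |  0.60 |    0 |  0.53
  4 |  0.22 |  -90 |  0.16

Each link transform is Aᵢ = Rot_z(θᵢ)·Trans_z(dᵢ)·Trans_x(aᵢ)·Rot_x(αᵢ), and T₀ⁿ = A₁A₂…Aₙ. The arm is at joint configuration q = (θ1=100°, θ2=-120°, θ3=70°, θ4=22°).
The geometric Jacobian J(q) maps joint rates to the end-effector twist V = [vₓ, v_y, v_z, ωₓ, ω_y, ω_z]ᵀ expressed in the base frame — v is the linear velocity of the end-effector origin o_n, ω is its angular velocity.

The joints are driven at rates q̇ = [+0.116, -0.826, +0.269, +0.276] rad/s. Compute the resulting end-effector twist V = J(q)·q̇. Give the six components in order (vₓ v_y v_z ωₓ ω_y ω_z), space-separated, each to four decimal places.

o_n = [0.8493, -0.3035, -0.4323]
J₁: ẑ×o_n = [0.3035, 0.8493, -0.0000], ω = ẑ
J2: z=[0.9848, 0.1736, 0.0000] o=[-0.1042, 0.5909, 0.0000] → [-0.0751, 0.4257, -1.0463, 0.9848, 0.1736, 0.0000]
J3: z=[0.1504, -0.8529, 0.5000] o=[-0.0434, 0.2462, -0.6062] → [0.1265, 0.4202, 0.6787, 0.1504, -0.8529, 0.5000]
J4: z=[0.1504, -0.8529, 0.5000] o=[0.6094, -0.2090, -0.5189] → [-0.0267, 0.1069, 0.1904, 0.1504, -0.8529, 0.5000]
V = J·q̇ = [0.1239, -0.1106, 1.0994, -0.7315, -0.6082, 0.3885]

0.1239 -0.1106 1.0994 -0.7315 -0.6082 0.3885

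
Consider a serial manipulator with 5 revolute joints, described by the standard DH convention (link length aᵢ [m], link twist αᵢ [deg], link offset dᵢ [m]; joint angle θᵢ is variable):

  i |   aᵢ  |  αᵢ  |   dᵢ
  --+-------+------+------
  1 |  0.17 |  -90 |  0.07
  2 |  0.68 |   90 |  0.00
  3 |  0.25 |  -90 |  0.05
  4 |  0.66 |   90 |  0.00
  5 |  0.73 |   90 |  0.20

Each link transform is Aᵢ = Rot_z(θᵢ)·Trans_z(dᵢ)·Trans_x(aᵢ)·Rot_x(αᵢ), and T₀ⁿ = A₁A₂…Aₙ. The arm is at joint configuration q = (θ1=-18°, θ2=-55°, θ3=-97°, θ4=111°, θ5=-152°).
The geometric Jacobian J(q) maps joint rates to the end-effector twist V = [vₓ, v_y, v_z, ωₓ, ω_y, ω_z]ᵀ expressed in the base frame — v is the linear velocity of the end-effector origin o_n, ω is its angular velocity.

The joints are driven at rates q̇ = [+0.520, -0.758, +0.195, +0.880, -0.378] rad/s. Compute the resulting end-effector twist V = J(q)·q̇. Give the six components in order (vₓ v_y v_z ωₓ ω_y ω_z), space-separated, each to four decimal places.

o_n = [0.2272, -0.4799, 0.2846]
J₁: ẑ×o_n = [0.4799, 0.2272, -0.0000], ω = ẑ
J2: z=[0.3090, 0.9511, 0.0000] o=[0.1617, -0.0525, 0.0700] → [0.2041, -0.0663, -0.1944, 0.3090, 0.9511, 0.0000]
J3: z=[-0.7791, 0.2531, 0.5736] o=[0.5326, -0.1731, 0.6270] → [0.0893, -0.4419, 0.3164, -0.7791, 0.2531, 0.5736]
J4: z=[0.5038, -0.2918, 0.8130] o=[0.4004, -0.3910, 0.6307] → [0.1733, 0.0335, -0.0953, 0.5038, -0.2918, 0.8130]
J5: z=[-0.0692, -0.9518, -0.2988] o=[0.9687, -0.3288, 0.3009] → [-0.0296, 0.2204, -0.6953, -0.0692, -0.9518, -0.2988]
V = J·q̇ = [0.2759, 0.0284, 0.3879, 0.0833, -0.5686, 1.4603]

0.2759 0.0284 0.3879 0.0833 -0.5686 1.4603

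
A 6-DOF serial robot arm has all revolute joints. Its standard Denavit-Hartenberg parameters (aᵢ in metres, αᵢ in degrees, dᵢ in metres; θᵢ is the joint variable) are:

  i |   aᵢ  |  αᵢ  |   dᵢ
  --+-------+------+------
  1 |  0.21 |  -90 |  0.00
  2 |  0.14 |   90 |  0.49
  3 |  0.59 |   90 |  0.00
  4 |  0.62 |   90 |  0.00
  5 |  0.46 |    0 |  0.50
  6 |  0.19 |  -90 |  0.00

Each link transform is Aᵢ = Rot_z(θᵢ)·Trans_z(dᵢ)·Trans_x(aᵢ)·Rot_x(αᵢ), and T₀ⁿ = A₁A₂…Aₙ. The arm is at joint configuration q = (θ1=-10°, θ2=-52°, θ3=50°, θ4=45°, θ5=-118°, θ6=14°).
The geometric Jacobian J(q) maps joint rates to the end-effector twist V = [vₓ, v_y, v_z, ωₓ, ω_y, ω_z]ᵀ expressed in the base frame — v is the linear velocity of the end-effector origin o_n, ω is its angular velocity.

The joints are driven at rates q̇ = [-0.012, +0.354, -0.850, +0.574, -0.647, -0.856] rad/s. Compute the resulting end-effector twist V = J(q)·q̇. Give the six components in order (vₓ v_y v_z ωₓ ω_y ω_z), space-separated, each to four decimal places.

0.6754 -0.7880 0.6820 -0.4567 -0.7614 -0.0728

o_n = [0.8719, 1.6602, 0.2983]
J₁: ẑ×o_n = [-1.6602, 0.8719, 0.0000], ω = ẑ
J2: z=[0.1736, 0.9848, 0.0000] o=[0.2068, -0.0365, 0.0000] → [0.2937, -0.0518, -0.3604, 0.1736, 0.9848, 0.0000]
J3: z=[-0.7760, 0.1368, 0.6157] o=[0.3768, 0.4311, 0.1103] → [-0.7310, 0.4507, -1.0215, -0.7760, 0.1368, 0.6157]
J4: z=[0.3528, -0.7149, 0.6037] o=[0.6852, 0.8357, 0.4092] → [-0.4184, 0.1518, 0.4244, 0.3528, -0.7149, 0.6037]
J5: z=[0.9184, 0.3881, -0.0772] o=[0.5742, 1.1963, 0.9011] → [-0.1982, 0.5307, 0.3105, 0.9184, 0.3881, -0.0772]
J6: z=[0.9184, 0.3881, -0.0772] o=[0.9287, 1.5551, 0.4460] → [-0.0492, 0.1401, 0.1185, 0.9184, 0.3881, -0.0772]
V = J·q̇ = [0.6754, -0.7880, 0.6820, -0.4567, -0.7614, -0.0728]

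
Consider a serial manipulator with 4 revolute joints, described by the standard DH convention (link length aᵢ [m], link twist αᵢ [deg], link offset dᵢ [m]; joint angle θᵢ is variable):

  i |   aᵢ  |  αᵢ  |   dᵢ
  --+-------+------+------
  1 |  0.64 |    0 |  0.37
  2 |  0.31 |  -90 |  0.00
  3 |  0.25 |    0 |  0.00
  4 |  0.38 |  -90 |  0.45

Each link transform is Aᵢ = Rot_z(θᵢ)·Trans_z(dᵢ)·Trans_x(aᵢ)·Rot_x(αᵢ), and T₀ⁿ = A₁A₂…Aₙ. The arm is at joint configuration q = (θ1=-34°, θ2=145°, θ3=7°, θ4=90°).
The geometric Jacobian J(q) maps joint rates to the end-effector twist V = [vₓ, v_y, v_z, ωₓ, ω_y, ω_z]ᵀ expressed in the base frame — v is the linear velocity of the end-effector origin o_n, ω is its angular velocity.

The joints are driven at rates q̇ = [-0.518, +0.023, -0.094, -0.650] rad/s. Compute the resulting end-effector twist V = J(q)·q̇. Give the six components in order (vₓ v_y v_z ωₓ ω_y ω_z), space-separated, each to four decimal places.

o_n = [-0.0729, -0.0413, -0.0376]
J₁: ẑ×o_n = [0.0413, -0.0729, 0.0000], ω = ẑ
J2: z=[0.0000, 0.0000, 1.0000] o=[0.5306, -0.3579, 0.3700] → [-0.3166, -0.6035, 0.0000, 0.0000, 0.0000, 1.0000]
J3: z=[-0.9336, -0.3584, 0.0000] o=[0.4195, -0.0685, 0.3700] → [0.1461, -0.3806, -0.2018, -0.9336, -0.3584, 0.0000]
J4: z=[-0.9336, -0.3584, 0.0000] o=[0.3306, 0.1632, 0.3395] → [0.1352, -0.3521, 0.0463, -0.9336, -0.3584, 0.0000]
V = J·q̇ = [-0.1303, 0.2886, -0.0111, 0.6946, 0.2666, -0.4950]

-0.1303 0.2886 -0.0111 0.6946 0.2666 -0.4950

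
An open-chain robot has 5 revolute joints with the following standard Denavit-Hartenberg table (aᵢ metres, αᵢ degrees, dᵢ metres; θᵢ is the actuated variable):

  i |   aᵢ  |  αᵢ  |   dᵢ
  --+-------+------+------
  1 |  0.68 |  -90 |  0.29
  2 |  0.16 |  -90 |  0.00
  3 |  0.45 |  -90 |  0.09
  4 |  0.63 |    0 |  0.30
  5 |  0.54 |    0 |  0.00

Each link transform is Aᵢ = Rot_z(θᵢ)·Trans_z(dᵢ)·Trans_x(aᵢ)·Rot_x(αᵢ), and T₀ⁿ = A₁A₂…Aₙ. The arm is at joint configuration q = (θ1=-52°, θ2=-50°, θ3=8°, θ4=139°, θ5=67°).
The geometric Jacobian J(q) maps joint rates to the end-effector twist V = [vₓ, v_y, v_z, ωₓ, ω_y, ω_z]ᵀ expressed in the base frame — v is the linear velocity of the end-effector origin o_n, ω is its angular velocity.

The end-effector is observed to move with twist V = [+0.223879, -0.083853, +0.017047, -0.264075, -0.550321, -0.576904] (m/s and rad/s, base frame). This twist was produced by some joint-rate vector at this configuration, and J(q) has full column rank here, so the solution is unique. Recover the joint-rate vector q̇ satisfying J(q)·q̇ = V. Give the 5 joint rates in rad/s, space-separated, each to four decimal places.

-0.2170 0.1750 0.4390 -0.2170 0.9460

o_n = [0.0463, -0.4264, 0.0487]
J₁: ẑ×o_n = [0.4264, 0.0463, -0.0000], ω = ẑ
J2: z=[0.7880, 0.6157, 0.0000] o=[0.4186, -0.5358, 0.2900] → [-0.1485, 0.1901, 0.3155, 0.7880, 0.6157, 0.0000]
J3: z=[0.4716, -0.6037, -0.6428] o=[0.4820, -0.6169, 0.4126] → [0.3421, 0.4516, -0.1731, 0.4716, -0.6037, -0.6428]
J4: z=[-0.8354, -0.5392, -0.1066] o=[0.6514, -0.9355, 0.6961] → [0.4033, -0.4763, -0.7516, -0.8354, -0.5392, -0.1066]
J5: z=[-0.8354, -0.5392, -0.1066] o=[0.0717, -0.5685, 0.5691] → [0.2957, -0.4320, -0.1324, -0.8354, -0.5392, -0.1066]
q̇ = J⁺·V = [-0.2170, 0.1750, 0.4390, -0.2170, 0.9460]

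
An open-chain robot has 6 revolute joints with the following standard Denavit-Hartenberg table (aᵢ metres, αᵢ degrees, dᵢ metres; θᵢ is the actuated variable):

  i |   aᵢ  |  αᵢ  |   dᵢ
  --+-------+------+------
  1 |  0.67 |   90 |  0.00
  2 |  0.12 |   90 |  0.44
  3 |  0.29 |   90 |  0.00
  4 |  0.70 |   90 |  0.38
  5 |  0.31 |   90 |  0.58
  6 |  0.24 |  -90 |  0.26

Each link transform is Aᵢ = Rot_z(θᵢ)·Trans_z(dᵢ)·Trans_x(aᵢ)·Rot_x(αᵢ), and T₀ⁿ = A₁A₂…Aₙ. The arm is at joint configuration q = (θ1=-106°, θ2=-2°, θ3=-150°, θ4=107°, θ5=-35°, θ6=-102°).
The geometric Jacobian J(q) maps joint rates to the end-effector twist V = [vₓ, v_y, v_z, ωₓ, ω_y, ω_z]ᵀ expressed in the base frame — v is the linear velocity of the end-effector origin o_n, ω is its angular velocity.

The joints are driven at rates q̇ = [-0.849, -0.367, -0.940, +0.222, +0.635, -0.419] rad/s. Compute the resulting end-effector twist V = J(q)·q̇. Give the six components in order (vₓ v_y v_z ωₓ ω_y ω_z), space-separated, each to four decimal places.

o_n = [-0.3597, -0.3219, -0.8229]
J₁: ẑ×o_n = [0.3219, -0.3597, 0.0000], ω = ẑ
J2: z=[-0.9613, 0.2756, 0.0000] o=[-0.1847, -0.6440, 0.0000] → [-0.2268, -0.7910, -0.2614, -0.9613, 0.2756, 0.0000]
J3: z=[0.0096, 0.0335, -0.9994] o=[-0.6407, -0.6380, -0.0042] → [0.2885, -0.2729, -0.0064, 0.0096, 0.0335, -0.9994]
J4: z=[-0.6947, 0.7190, 0.0174] o=[-0.4321, -0.4367, 0.0046] → [-0.5970, -0.5736, -0.1319, -0.6947, 0.7190, 0.0174]
J5: z=[0.6906, 0.6736, -0.2633] o=[-0.8369, -0.2831, -0.6640] → [-0.1172, -0.0159, -0.3482, 0.6906, 0.6736, -0.2633]
J6: z=[0.6844, -0.4910, 0.5390] o=[-0.3639, -0.0637, -1.0647] → [0.0204, -0.1633, -0.1747, 0.6844, -0.4910, 0.5390]
V = J·q̇ = [-0.6768, 0.7832, -0.0752, 0.3413, 0.6604, -0.2987]

-0.6768 0.7832 -0.0752 0.3413 0.6604 -0.2987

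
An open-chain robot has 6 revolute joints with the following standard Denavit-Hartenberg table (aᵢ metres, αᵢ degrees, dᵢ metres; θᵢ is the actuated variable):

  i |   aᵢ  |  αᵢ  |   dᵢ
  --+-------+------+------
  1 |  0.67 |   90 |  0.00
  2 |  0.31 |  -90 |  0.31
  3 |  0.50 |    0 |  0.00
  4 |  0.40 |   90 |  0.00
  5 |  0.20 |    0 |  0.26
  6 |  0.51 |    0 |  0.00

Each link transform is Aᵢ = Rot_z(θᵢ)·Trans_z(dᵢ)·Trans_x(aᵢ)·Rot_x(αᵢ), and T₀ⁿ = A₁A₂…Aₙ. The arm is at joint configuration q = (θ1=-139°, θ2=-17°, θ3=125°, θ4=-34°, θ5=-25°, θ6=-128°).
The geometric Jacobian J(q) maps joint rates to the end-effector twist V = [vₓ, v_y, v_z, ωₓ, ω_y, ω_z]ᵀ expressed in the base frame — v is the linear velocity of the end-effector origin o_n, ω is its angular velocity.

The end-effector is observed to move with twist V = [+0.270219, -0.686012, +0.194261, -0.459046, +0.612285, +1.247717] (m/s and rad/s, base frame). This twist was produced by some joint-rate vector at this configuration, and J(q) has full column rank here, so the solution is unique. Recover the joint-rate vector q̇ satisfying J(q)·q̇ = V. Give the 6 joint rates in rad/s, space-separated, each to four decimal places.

0.5940 0.7590 -0.3630 0.9720 -0.1450 -0.0990

o_n = [-0.4872, -0.7295, -0.3844]
J₁: ẑ×o_n = [0.7295, -0.4872, 0.0000], ω = ẑ
J2: z=[-0.6561, 0.7547, 0.0000] o=[-0.5057, -0.4396, 0.0000] → [-0.2901, -0.2522, 0.1763, -0.6561, 0.7547, 0.0000]
J3: z=[-0.2207, -0.1918, 0.9563] o=[-0.9328, -0.4001, -0.0906] → [0.3714, 0.3613, 0.1582, -0.2207, -0.1918, 0.9563]
J4: z=[-0.2207, -0.1918, 0.9563] o=[-0.4571, -0.5293, -0.0068] → [0.2639, -0.1121, 0.0384, -0.2207, -0.1918, 0.9563]
J5: z=[-0.7102, -0.6405, -0.2923] o=[-0.1897, -0.8267, -0.0047] → [0.2716, -0.1826, -0.2596, -0.7102, -0.6405, -0.2923]
J6: z=[-0.7102, -0.6405, -0.2923] o=[-0.2345, -1.1118, -0.1607] → [0.2551, -0.0850, -0.4334, -0.7102, -0.6405, -0.2923]
q̇ = J⁺·V = [0.5940, 0.7590, -0.3630, 0.9720, -0.1450, -0.0990]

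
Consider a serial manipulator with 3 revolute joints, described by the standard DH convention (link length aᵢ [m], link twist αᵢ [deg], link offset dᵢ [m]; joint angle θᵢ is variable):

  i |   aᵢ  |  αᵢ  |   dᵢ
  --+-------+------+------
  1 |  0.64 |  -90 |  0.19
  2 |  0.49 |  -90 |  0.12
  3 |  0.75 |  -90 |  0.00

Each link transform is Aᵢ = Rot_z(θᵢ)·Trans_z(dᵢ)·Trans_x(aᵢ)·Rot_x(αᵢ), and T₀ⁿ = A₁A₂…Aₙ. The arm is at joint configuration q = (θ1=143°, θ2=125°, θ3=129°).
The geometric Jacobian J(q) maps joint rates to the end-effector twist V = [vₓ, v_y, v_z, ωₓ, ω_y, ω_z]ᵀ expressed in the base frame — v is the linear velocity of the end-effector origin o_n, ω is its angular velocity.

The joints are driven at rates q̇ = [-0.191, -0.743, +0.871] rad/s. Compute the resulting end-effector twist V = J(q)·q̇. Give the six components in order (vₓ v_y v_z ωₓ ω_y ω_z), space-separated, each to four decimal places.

-0.3457 -0.1036 0.4082 1.0170 0.1640 0.3086

o_n = [-0.2243, 0.7486, 0.1752]
J₁: ẑ×o_n = [-0.7486, -0.2243, 0.0000], ω = ẑ
J2: z=[-0.6018, -0.7986, 0.0000] o=[-0.5111, 0.3852, 0.1900] → [0.0118, -0.0089, 0.0103, -0.6018, -0.7986, 0.0000]
J3: z=[0.6542, -0.4930, 0.5736] o=[-0.3589, 0.1202, -0.2114] → [-0.5510, -0.1758, 0.4775, 0.6542, -0.4930, 0.5736]
V = J·q̇ = [-0.3457, -0.1036, 0.4082, 1.0170, 0.1640, 0.3086]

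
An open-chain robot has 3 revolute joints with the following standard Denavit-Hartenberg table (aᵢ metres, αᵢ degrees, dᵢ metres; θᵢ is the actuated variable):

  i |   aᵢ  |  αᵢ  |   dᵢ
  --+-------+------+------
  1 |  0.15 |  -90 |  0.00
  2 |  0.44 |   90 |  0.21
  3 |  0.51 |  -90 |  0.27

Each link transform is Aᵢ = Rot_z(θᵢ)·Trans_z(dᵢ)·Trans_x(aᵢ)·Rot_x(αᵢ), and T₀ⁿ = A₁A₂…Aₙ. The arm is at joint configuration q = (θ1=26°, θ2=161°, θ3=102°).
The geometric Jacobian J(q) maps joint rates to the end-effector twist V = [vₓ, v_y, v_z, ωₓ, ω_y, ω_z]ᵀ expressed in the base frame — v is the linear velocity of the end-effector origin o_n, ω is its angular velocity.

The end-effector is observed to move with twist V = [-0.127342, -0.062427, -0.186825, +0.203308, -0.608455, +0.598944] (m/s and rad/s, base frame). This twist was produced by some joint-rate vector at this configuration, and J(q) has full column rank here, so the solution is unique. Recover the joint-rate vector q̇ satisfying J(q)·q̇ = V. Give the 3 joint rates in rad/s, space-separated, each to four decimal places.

o_n = [-0.3807, 0.6030, -0.3640]
J₁: ẑ×o_n = [-0.6030, -0.3807, 0.0000], ω = ẑ
J2: z=[-0.4384, 0.8988, 0.0000] o=[0.1348, 0.0658, 0.0000] → [-0.3272, -0.1596, 0.2279, -0.4384, 0.8988, 0.0000]
J3: z=[0.2926, 0.1427, -0.9455] o=[-0.3312, 0.0721, -0.1432] → [0.4704, 0.1115, 0.1624, 0.2926, 0.1427, -0.9455]
q̇ = J⁺·V = [0.3550, -0.6360, -0.2580]

0.3550 -0.6360 -0.2580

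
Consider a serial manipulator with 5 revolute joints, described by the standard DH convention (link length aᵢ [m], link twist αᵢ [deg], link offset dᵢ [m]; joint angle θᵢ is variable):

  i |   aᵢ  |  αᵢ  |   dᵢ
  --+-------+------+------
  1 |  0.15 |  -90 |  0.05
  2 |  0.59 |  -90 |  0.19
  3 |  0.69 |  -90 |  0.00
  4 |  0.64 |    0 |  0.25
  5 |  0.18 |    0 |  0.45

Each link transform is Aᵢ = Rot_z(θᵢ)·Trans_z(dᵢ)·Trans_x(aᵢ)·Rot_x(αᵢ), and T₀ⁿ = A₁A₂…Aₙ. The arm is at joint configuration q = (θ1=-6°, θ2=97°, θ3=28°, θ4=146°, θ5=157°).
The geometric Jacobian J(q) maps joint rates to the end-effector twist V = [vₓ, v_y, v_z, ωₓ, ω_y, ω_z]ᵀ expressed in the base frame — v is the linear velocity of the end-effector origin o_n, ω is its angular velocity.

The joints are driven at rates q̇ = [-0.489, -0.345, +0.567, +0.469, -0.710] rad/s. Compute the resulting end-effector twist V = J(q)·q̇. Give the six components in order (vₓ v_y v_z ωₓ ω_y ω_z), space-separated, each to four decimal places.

o_n = [0.2368, -0.5768, -0.4603]
J₁: ẑ×o_n = [0.5768, 0.2368, -0.0000], ω = ẑ
J2: z=[0.1045, 0.9945, 0.0000] o=[0.1492, -0.0157, 0.0500] → [-0.5075, 0.0533, -0.1458, 0.1045, 0.9945, 0.0000]
J3: z=[-0.9871, 0.1037, 0.1219] o=[0.0975, 0.1808, -0.5356] → [0.1001, 0.0913, 0.7334, -0.9871, 0.1037, 0.1219]
J4: z=[-0.0354, -0.8841, 0.4660] o=[-0.0102, -0.1336, -1.1403] → [-0.3947, 0.1392, 0.2341, -0.0354, -0.8841, 0.4660]
J5: z=[-0.0354, -0.8841, 0.4660] o=[0.4171, -0.1500, -0.6024] → [0.0732, -0.0790, -0.1442, -0.0354, -0.8841, 0.4660]
V = J·q̇ = [-0.2873, 0.0389, 0.6783, -0.5872, -0.0712, -0.5322]

-0.2873 0.0389 0.6783 -0.5872 -0.0712 -0.5322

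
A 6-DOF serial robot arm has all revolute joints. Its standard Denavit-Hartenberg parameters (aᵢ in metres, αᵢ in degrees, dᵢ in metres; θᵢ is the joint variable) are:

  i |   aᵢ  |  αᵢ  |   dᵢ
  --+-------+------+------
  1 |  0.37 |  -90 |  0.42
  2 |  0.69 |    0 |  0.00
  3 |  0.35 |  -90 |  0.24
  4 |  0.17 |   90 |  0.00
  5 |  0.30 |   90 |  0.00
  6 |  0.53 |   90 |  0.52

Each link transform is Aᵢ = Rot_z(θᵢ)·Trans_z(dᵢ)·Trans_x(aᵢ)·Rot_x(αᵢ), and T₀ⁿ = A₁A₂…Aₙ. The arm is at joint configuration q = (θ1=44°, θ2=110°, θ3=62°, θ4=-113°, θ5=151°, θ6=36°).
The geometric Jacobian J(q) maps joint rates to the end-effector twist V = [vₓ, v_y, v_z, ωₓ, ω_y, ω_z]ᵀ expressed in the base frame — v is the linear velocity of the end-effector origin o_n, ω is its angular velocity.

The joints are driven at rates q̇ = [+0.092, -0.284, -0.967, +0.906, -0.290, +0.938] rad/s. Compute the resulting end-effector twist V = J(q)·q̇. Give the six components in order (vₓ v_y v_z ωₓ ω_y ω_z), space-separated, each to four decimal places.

o_n = [-0.0340, -0.1439, 0.5514]
J₁: ẑ×o_n = [0.1439, -0.0340, 0.0000], ω = ẑ
J2: z=[-0.6947, 0.7193, 0.0000] o=[0.2662, 0.2570, 0.4200] → [0.0945, 0.0913, 0.4944, -0.6947, 0.7193, 0.0000]
J3: z=[-0.6947, 0.7193, 0.0000] o=[0.0964, 0.0931, -0.2284] → [0.5609, 0.5417, 0.2584, -0.6947, 0.7193, 0.0000]
J4: z=[-0.1001, -0.0967, 0.9903] o=[-0.3196, 0.0250, -0.2771] → [0.0871, 0.3658, 0.0445, -0.1001, -0.0967, 0.9903]
J5: z=[0.9271, 0.3521, 0.1281] o=[-0.3810, 0.1832, -0.2679] → [0.3304, -0.7151, -0.4255, 0.9271, 0.3521, 0.1281]
J6: z=[-0.2626, 0.3668, 0.8925] o=[-0.3008, -0.0751, -0.1381] → [0.3143, 0.4192, -0.0798, -0.2626, 0.3668, 0.8925]
V = J·q̇ = [-0.2781, 0.3792, -0.3014, 0.2631, -0.7456, 1.7892]

-0.2781 0.3792 -0.3014 0.2631 -0.7456 1.7892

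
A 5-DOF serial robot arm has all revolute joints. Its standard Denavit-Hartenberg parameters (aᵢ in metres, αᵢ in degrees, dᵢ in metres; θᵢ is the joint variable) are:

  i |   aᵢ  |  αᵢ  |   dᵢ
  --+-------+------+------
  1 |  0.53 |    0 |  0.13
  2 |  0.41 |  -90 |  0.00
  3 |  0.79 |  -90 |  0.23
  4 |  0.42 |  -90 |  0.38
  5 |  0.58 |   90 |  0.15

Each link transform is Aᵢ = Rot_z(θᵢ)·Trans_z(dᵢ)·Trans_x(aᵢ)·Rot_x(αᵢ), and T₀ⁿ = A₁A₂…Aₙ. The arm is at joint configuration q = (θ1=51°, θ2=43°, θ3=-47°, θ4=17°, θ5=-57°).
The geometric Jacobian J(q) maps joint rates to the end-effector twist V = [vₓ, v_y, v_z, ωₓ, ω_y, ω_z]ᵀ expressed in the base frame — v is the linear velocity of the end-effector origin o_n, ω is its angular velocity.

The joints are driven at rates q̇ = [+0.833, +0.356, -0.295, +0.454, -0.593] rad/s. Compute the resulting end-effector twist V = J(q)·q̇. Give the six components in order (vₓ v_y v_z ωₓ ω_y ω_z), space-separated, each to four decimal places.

o_n = [0.3200, 2.4484, 0.5995]
J₁: ẑ×o_n = [-2.4484, 0.3200, 0.0000], ω = ẑ
J2: z=[0.0000, 0.0000, 1.0000] o=[0.3335, 0.4119, 0.1300] → [-2.0365, -0.0135, 0.0000, 0.0000, 0.0000, 1.0000]
J3: z=[-0.9976, -0.0698, 0.0000] o=[0.3049, 0.8209, 0.1300] → [-0.0327, 0.4683, -1.6225, -0.9976, -0.0698, 0.0000]
J4: z=[-0.0510, 0.7296, -0.6820] o=[0.0379, 1.3423, 0.7078] → [0.6753, -0.1979, -0.2623, -0.0510, 0.7296, -0.6820]
J5: z=[0.9679, -0.1322, -0.2138] o=[0.1219, 1.9014, 0.7424] → [0.1359, 0.0959, 0.5556, 0.9679, -0.1322, -0.2138]
V = J·q̇ = [-2.5288, -0.0231, 0.0301, -0.3028, 0.4302, 1.0062]

-2.5288 -0.0231 0.0301 -0.3028 0.4302 1.0062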